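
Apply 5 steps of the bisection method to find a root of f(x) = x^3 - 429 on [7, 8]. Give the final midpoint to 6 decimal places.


f(x) = x^3 - 429
f(7) = -86 < 0
f(8) = 83 > 0

Step 1: midpoint = (7.000000 + 8.000000)/2 = 7.500000
  f(7.500000) = -7.125000
  f(mid) < 0, so root is in [7.500000, 8.000000]

Step 2: midpoint = (7.500000 + 8.000000)/2 = 7.750000
  f(7.750000) = 36.484375
  f(mid) > 0, so root is in [7.500000, 7.750000]

Step 3: midpoint = (7.500000 + 7.750000)/2 = 7.625000
  f(7.625000) = 14.322266
  f(mid) > 0, so root is in [7.500000, 7.625000]

Step 4: midpoint = (7.500000 + 7.625000)/2 = 7.562500
  f(7.562500) = 3.510010
  f(mid) > 0, so root is in [7.500000, 7.562500]

Step 5: midpoint = (7.500000 + 7.562500)/2 = 7.531250
  f(7.531250) = -1.829559
  f(mid) < 0, so root is in [7.531250, 7.562500]

midpoint = 7.531250


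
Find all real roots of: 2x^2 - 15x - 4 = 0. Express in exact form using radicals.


Using the quadratic formula: x = (-b ± sqrt(b^2 - 4ac)) / (2a)
Here a = 2, b = -15, c = -4
Discriminant = b^2 - 4ac = (-15)^2 - 4(2)(-4) = 225 + 32 = 257
Since discriminant = 257 > 0, there are two real roots.
x = (15 ± sqrt(257)) / 4
Numerically: x ≈ 7.7578 or x ≈ -0.2578

x = (15 + sqrt(257)) / 4 or x = (15 - sqrt(257)) / 4


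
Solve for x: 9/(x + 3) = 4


Multiply both sides by (x + 3): 9 = 4(x + 3)
Distribute: 9 = 4x + 12
4x = 9 - 12 = -3
x = -3/4

x = -3/4


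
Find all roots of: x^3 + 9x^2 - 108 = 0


Let p(x) = x^3 + 9x^2 - 108. By the rational root theorem (leading coefficient 1), any rational root is an integer divisor of 108: try ±1, ±2, ... in turn.
Test x = 1: value = -98 ≠ 0.
Test x = -1: value = -100 ≠ 0.
Test x = 2: value = -64 ≠ 0.
Test x = -2: value = -80 ≠ 0.
Test x = 3: value = 0 ✓, so (x - 3) is a factor.
Synthetic division by (x - 3): bring down 1; 1(3) + 9 = 12; 12(3) + 0 = 36; 36(3) - 108 = 0 → quotient x^2 + 12x + 36, remainder 0.
Solve the quadratic x^2 + 12x + 36 = 0: discriminant = 12^2 - 4(1)(36) = 144 - 144 = 0.
Discriminant = 0, so a double root: x = -12/2 = -6.
Collecting all roots found:

x = -6 (multiplicity 2), x = 3


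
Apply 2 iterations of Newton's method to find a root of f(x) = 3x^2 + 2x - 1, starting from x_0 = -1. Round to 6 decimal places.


Newton's method: x_(n+1) = x_n - f(x_n)/f'(x_n)
f(x) = 3x^2 + 2x - 1
f'(x) = 6x + 2

Iteration 1:
  f(-1.000000) = 0.000000
  f'(-1.000000) = -4.000000
  x_1 = -1.000000 - (0.000000)/(-4.000000) = -1.000000

Iteration 2:
  f(-1.000000) = 0.000000
  f'(-1.000000) = -4.000000
  x_2 = -1.000000 - (0.000000)/(-4.000000) = -1.000000

x_2 = -1.000000


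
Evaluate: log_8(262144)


We need the exponent such that 8^? = 262144
8^6 = 262144
Therefore log_8(262144) = 6

6


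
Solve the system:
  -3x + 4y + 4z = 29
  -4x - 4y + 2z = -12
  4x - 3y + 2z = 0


Using Cramer's rule. Expand each determinant along the first row.
D  = (-3)*[(-4)*2 - 2*(-3)] - 4*[(-4)*2 - 2*4] + 4*[(-4)*(-3) - (-4)*4]
  = (-3)*(-2) - 4*(-16) + 4*(28) = 182
Dx = 29*[(-4)*2 - 2*(-3)] - 4*[(-12)*2 - 2*0] + 4*[(-12)*(-3) - (-4)*0]
  = 29*(-2) - 4*(-24) + 4*(36) = 182
Dy = (-3)*[(-12)*2 - 2*0] - 29*[(-4)*2 - 2*4] + 4*[(-4)*0 - (-12)*4]
  = (-3)*(-24) - 29*(-16) + 4*(48) = 728
Dz = (-3)*[(-4)*0 - (-12)*(-3)] - 4*[(-4)*0 - (-12)*4] + 29*[(-4)*(-3) - (-4)*4]
  = (-3)*(-36) - 4*(48) + 29*(28) = 728
x = Dx/D = 182/182 = 1, y = Dy/D = 728/182 = 4, z = Dz/D = 728/182 = 4
Check eq1: (-3)(1) + (4)(4) + (4)(4) = 29 = 29 ✓
Check eq2: (-4)(1) + (-4)(4) + (2)(4) = -12 = -12 ✓
Check eq3: (4)(1) + (-3)(4) + (2)(4) = 0 = 0 ✓

x = 1, y = 4, z = 4


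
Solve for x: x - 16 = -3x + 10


Starting with: x - 16 = -3x + 10
Move all x terms to left: (1 + 3)x = 10 + 16
Simplify: 4x = 26
Divide both sides by 4: x = 13/2

x = 13/2


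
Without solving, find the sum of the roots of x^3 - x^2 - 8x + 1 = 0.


By Vieta's formulas for x^3 + bx^2 + cx + d = 0:
  r1 + r2 + r3 = -b/a = 1
  r1*r2 + r1*r3 + r2*r3 = c/a = -8
  r1*r2*r3 = -d/a = -1


Sum = 1


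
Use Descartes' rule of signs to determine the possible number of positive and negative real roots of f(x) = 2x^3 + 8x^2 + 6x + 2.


Descartes' rule of signs:

For positive roots, count sign changes in f(x) = 2x^3 + 8x^2 + 6x + 2:
Signs of coefficients: +, +, +, +
Number of sign changes: 0
Possible positive real roots: 0

For negative roots, examine f(-x) = -2x^3 + 8x^2 - 6x + 2:
Signs of coefficients: -, +, -, +
Number of sign changes: 3
Possible negative real roots: 3, 1

Positive roots: 0; Negative roots: 3 or 1


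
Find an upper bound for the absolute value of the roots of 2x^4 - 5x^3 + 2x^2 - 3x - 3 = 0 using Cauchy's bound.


Cauchy's bound: all roots r satisfy |r| <= 1 + max(|a_i/a_n|) for i = 0,...,n-1
where a_n is the leading coefficient.

Coefficients: [2, -5, 2, -3, -3]
Leading coefficient a_n = 2
Ratios |a_i/a_n|: 5/2, 1, 3/2, 3/2
Maximum ratio: 5/2
Cauchy's bound: |r| <= 1 + 5/2 = 7/2

Upper bound = 7/2


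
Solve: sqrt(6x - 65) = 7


Square both sides: 6x - 65 = 7^2 = 49
6x = 49 + 65 = 114
x = 19
Check: sqrt(6*19 - 65) = sqrt(49) = 7 ✓

x = 19


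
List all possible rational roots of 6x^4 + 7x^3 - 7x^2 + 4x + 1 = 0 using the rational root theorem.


Rational root theorem: possible roots are ±p/q where:
  p divides the constant term (1): p ∈ {1}
  q divides the leading coefficient (6): q ∈ {1, 2, 3, 6}

All possible rational roots: -1, -1/2, -1/3, -1/6, 1/6, 1/3, 1/2, 1

-1, -1/2, -1/3, -1/6, 1/6, 1/3, 1/2, 1


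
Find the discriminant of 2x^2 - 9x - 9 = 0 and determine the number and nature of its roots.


For ax^2 + bx + c = 0, discriminant D = b^2 - 4ac
Here a = 2, b = -9, c = -9
D = (-9)^2 - 4(2)(-9) = 81 + 72 = 153

D = 153 > 0 but not a perfect square
The equation has 2 distinct real irrational roots.

Discriminant = 153, 2 distinct real irrational roots


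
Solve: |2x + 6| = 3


An absolute value equation |expr| = 3 gives two cases:
Case 1: 2x + 6 = 3
  2x = -3, so x = -3/2
Case 2: 2x + 6 = -3
  2x = -9, so x = -9/2

x = -9/2, x = -3/2


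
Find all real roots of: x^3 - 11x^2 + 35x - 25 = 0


Let p(x) = x^3 - 11x^2 + 35x - 25. By the rational root theorem (leading coefficient 1), any rational root is an integer divisor of 25: try ±1, ±2, ... in turn.
Test x = 1: value = 0 ✓, so (x - 1) is a factor.
Synthetic division by (x - 1): bring down 1; 1(1) - 11 = -10; (-10)(1) + 35 = 25; 25(1) - 25 = 0 → quotient x^2 - 10x + 25, remainder 0.
Solve the quadratic x^2 - 10x + 25 = 0: discriminant = (-10)^2 - 4(1)(25) = 100 - 100 = 0.
Discriminant = 0, so a double root: x = 10/2 = 5.

x = 1, x = 5 (multiplicity 2)


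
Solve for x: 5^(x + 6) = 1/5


Express both sides with the same base.
1/5 = 5^(-1)
Since the bases match, equate exponents: x + 6 = -1
So x = -1 - (6) = -7

x = -7


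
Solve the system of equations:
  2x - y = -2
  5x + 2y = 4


Using Cramer's rule:
Determinant D = (2)(2) - (5)(-1) = 4 + 5 = 9
Dx = (-2)(2) - (4)(-1) = -4 + 4 = 0
Dy = (2)(4) - (5)(-2) = 8 + 10 = 18
x = Dx/D = 0/9 = 0
y = Dy/D = 18/9 = 2

x = 0, y = 2


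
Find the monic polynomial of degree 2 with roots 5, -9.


A monic polynomial with roots 5, -9 is:
p(x) = (x - 5)(x + 9)
After multiplying by (x - 5): x - 5
After multiplying by (x + 9): x^2 + 4x - 45

x^2 + 4x - 45


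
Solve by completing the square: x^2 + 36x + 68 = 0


Start: x^2 + 36x + 68 = 0
Move constant: x^2 + 36x = -68
Half of 36 is 18, squared is 324
Add 324 to both sides: x^2 + 36x + 324 = 256
(x + 18)^2 = 256
x + 18 = ±16
x = -18 + 16 = -2 or x = -18 - 16 = -34

x = -34, x = -2


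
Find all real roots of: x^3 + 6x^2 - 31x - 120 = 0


Let p(x) = x^3 + 6x^2 - 31x - 120. By the rational root theorem (leading coefficient 1), any rational root is an integer divisor of 120: try ±1, ±2, ... in turn.
Test x = 1: value = -144 ≠ 0.
Test x = -1: value = -84 ≠ 0.
Test x = 2: value = -150 ≠ 0.
Test x = -2: value = -42 ≠ 0.
Test x = 3: value = -132 ≠ 0.
Test x = -3: value = 0 ✓, so (x + 3) is a factor.
Synthetic division by (x + 3): bring down 1; 1(-3) + 6 = 3; 3(-3) - 31 = -40; (-40)(-3) - 120 = 0 → quotient x^2 + 3x - 40, remainder 0.
Solve the quadratic x^2 + 3x - 40 = 0: discriminant = 3^2 - 4(1)(-40) = 9 + 160 = 169.
sqrt(169) = 13, so x = (-3 ± 13)/2: x = 5 or x = -8.

x = -8, x = -3, x = 5


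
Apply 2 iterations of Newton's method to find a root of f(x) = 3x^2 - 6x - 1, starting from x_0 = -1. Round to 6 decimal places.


Newton's method: x_(n+1) = x_n - f(x_n)/f'(x_n)
f(x) = 3x^2 - 6x - 1
f'(x) = 6x - 6

Iteration 1:
  f(-1.000000) = 8.000000
  f'(-1.000000) = -12.000000
  x_1 = -1.000000 - (8.000000)/(-12.000000) = -0.333333

Iteration 2:
  f(-0.333333) = 1.333333
  f'(-0.333333) = -8.000000
  x_2 = -0.333333 - (1.333333)/(-8.000000) = -0.166667

x_2 = -0.166667


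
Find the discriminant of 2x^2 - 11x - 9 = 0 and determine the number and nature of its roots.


For ax^2 + bx + c = 0, discriminant D = b^2 - 4ac
Here a = 2, b = -11, c = -9
D = (-11)^2 - 4(2)(-9) = 121 + 72 = 193

D = 193 > 0 but not a perfect square
The equation has 2 distinct real irrational roots.

Discriminant = 193, 2 distinct real irrational roots


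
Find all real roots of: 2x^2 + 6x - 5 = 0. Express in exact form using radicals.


Using the quadratic formula: x = (-b ± sqrt(b^2 - 4ac)) / (2a)
Here a = 2, b = 6, c = -5
Discriminant = b^2 - 4ac = 6^2 - 4(2)(-5) = 36 + 40 = 76
Since discriminant = 76 > 0, there are two real roots.
x = (-6 ± 2*sqrt(19)) / 4
Simplifying: x = (-3 ± sqrt(19)) / 2
Numerically: x ≈ 0.6794 or x ≈ -3.6794

x = (-3 + sqrt(19)) / 2 or x = (-3 - sqrt(19)) / 2


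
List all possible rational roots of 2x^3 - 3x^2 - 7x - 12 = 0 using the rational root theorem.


Rational root theorem: possible roots are ±p/q where:
  p divides the constant term (-12): p ∈ {1, 2, 3, 4, 6, 12}
  q divides the leading coefficient (2): q ∈ {1, 2}

All possible rational roots: -12, -6, -4, -3, -2, -3/2, -1, -1/2, 1/2, 1, 3/2, 2, 3, 4, 6, 12

-12, -6, -4, -3, -2, -3/2, -1, -1/2, 1/2, 1, 3/2, 2, 3, 4, 6, 12


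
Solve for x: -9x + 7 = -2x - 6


Starting with: -9x + 7 = -2x - 6
Move all x terms to left: (-9 + 2)x = -6 - 7
Simplify: -7x = -13
Divide both sides by -7: x = 13/7

x = 13/7


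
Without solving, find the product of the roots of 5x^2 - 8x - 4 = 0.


By Vieta's formulas for ax^2 + bx + c = 0:
  Sum of roots = -b/a
  Product of roots = c/a

Here a = 5, b = -8, c = -4
Sum = -(-8)/5 = 8/5
Product = -4/5 = -4/5

Product = -4/5


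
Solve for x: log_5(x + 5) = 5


Convert to exponential form: x + 5 = 5^5 = 3125
x = 3125 - 5 = 3120
Check: log_5(3120 + 5) = log_5(3125) = log_5(3125) = 5 ✓

x = 3120


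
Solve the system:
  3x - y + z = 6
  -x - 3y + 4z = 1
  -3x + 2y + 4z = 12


Using Cramer's rule. Expand each determinant along the first row.
D  = 3*[(-3)*4 - 4*2] - (-1)*[(-1)*4 - 4*(-3)] + 1*[(-1)*2 - (-3)*(-3)]
  = 3*(-20) - (-1)*(8) + 1*(-11) = -63
Dx = 6*[(-3)*4 - 4*2] - (-1)*[1*4 - 4*12] + 1*[1*2 - (-3)*12]
  = 6*(-20) - (-1)*(-44) + 1*(38) = -126
Dy = 3*[1*4 - 4*12] - 6*[(-1)*4 - 4*(-3)] + 1*[(-1)*12 - 1*(-3)]
  = 3*(-44) - 6*(8) + 1*(-9) = -189
Dz = 3*[(-3)*12 - 1*2] - (-1)*[(-1)*12 - 1*(-3)] + 6*[(-1)*2 - (-3)*(-3)]
  = 3*(-38) - (-1)*(-9) + 6*(-11) = -189
x = Dx/D = -126/-63 = 2, y = Dy/D = -189/-63 = 3, z = Dz/D = -189/-63 = 3
Check eq1: (3)(2) + (-1)(3) + (1)(3) = 6 = 6 ✓
Check eq2: (-1)(2) + (-3)(3) + (4)(3) = 1 = 1 ✓
Check eq3: (-3)(2) + (2)(3) + (4)(3) = 12 = 12 ✓

x = 2, y = 3, z = 3


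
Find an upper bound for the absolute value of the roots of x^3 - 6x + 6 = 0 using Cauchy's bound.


Cauchy's bound: all roots r satisfy |r| <= 1 + max(|a_i/a_n|) for i = 0,...,n-1
where a_n is the leading coefficient.

Coefficients: [1, 0, -6, 6]
Leading coefficient a_n = 1
Ratios |a_i/a_n|: 0, 6, 6
Maximum ratio: 6
Cauchy's bound: |r| <= 1 + 6 = 7

Upper bound = 7


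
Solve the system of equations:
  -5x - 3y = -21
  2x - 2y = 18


Using Cramer's rule:
Determinant D = (-5)(-2) - (2)(-3) = 10 + 6 = 16
Dx = (-21)(-2) - (18)(-3) = 42 + 54 = 96
Dy = (-5)(18) - (2)(-21) = -90 + 42 = -48
x = Dx/D = 96/16 = 6
y = Dy/D = -48/16 = -3

x = 6, y = -3


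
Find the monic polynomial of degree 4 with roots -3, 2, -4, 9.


A monic polynomial with roots -3, 2, -4, 9 is:
p(x) = (x + 3)(x - 2)(x + 4)(x - 9)
After multiplying by (x + 3): x + 3
After multiplying by (x - 2): x^2 + x - 6
After multiplying by (x + 4): x^3 + 5x^2 - 2x - 24
After multiplying by (x - 9): x^4 - 4x^3 - 47x^2 - 6x + 216

x^4 - 4x^3 - 47x^2 - 6x + 216


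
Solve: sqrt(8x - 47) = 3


Square both sides: 8x - 47 = 3^2 = 9
8x = 9 + 47 = 56
x = 7
Check: sqrt(8*7 - 47) = sqrt(9) = 3 ✓

x = 7


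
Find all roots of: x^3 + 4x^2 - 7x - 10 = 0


Let p(x) = x^3 + 4x^2 - 7x - 10. By the rational root theorem (leading coefficient 1), any rational root is an integer divisor of 10: try ±1, ±2, ... in turn.
Test x = 1: value = -12 ≠ 0.
Test x = -1: value = 0 ✓, so (x + 1) is a factor.
Synthetic division by (x + 1): bring down 1; 1(-1) + 4 = 3; 3(-1) - 7 = -10; (-10)(-1) - 10 = 0 → quotient x^2 + 3x - 10, remainder 0.
Solve the quadratic x^2 + 3x - 10 = 0: discriminant = 3^2 - 4(1)(-10) = 9 + 40 = 49.
sqrt(49) = 7, so x = (-3 ± 7)/2: x = 2 or x = -5.
Collecting all roots found:

x = -5, x = -1, x = 2


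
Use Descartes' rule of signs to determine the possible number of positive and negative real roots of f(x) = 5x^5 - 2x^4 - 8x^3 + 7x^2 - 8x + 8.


Descartes' rule of signs:

For positive roots, count sign changes in f(x) = 5x^5 - 2x^4 - 8x^3 + 7x^2 - 8x + 8:
Signs of coefficients: +, -, -, +, -, +
Number of sign changes: 4
Possible positive real roots: 4, 2, 0

For negative roots, examine f(-x) = -5x^5 - 2x^4 + 8x^3 + 7x^2 + 8x + 8:
Signs of coefficients: -, -, +, +, +, +
Number of sign changes: 1
Possible negative real roots: 1

Positive roots: 4 or 2 or 0; Negative roots: 1


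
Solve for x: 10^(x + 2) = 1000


Express both sides with the same base.
1000 = 10^3
Since the bases match, equate exponents: x + 2 = 3
So x = 3 - (2) = 1

x = 1


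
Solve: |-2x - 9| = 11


An absolute value equation |expr| = 11 gives two cases:
Case 1: -2x - 9 = 11
  -2x = 20, so x = -10
Case 2: -2x - 9 = -11
  -2x = -2, so x = 1

x = -10, x = 1


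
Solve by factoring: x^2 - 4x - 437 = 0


We need two numbers that multiply to -437 and add to -4.
Those numbers are -23 and 19 (since (-23) * 19 = -437 and (-23) + 19 = -4).
So x^2 - 4x - 437 = (x - 23)(x + 19) = 0
Setting each factor to zero: x = 23 or x = -19

x = -19, x = 23


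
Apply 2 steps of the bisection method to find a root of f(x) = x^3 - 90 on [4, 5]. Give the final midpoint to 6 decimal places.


f(x) = x^3 - 90
f(4) = -26 < 0
f(5) = 35 > 0

Step 1: midpoint = (4.000000 + 5.000000)/2 = 4.500000
  f(4.500000) = 1.125000
  f(mid) > 0, so root is in [4.000000, 4.500000]

Step 2: midpoint = (4.000000 + 4.500000)/2 = 4.250000
  f(4.250000) = -13.234375
  f(mid) < 0, so root is in [4.250000, 4.500000]

midpoint = 4.250000


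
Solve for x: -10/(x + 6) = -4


Multiply both sides by (x + 6): -10 = -4(x + 6)
Distribute: -10 = -4x - 24
-4x = -10 + 24 = 14
x = -7/2

x = -7/2


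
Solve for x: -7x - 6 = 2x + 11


Starting with: -7x - 6 = 2x + 11
Move all x terms to left: (-7 - 2)x = 11 + 6
Simplify: -9x = 17
Divide both sides by -9: x = -17/9

x = -17/9


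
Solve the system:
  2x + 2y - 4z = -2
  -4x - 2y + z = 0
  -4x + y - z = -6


Using Cramer's rule. Expand each determinant along the first row.
D  = 2*[(-2)*(-1) - 1*1] - 2*[(-4)*(-1) - 1*(-4)] + (-4)*[(-4)*1 - (-2)*(-4)]
  = 2*(1) - 2*(8) + (-4)*(-12) = 34
Dx = (-2)*[(-2)*(-1) - 1*1] - 2*[0*(-1) - 1*(-6)] + (-4)*[0*1 - (-2)*(-6)]
  = (-2)*(1) - 2*(6) + (-4)*(-12) = 34
Dy = 2*[0*(-1) - 1*(-6)] - (-2)*[(-4)*(-1) - 1*(-4)] + (-4)*[(-4)*(-6) - 0*(-4)]
  = 2*(6) - (-2)*(8) + (-4)*(24) = -68
Dz = 2*[(-2)*(-6) - 0*1] - 2*[(-4)*(-6) - 0*(-4)] + (-2)*[(-4)*1 - (-2)*(-4)]
  = 2*(12) - 2*(24) + (-2)*(-12) = 0
x = Dx/D = 34/34 = 1, y = Dy/D = -68/34 = -2, z = Dz/D = 0/34 = 0
Check eq1: (2)(1) + (2)(-2) + (-4)(0) = -2 = -2 ✓
Check eq2: (-4)(1) + (-2)(-2) + (1)(0) = 0 = 0 ✓
Check eq3: (-4)(1) + (1)(-2) + (-1)(0) = -6 = -6 ✓

x = 1, y = -2, z = 0


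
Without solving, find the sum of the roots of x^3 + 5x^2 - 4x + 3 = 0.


By Vieta's formulas for x^3 + bx^2 + cx + d = 0:
  r1 + r2 + r3 = -b/a = -5
  r1*r2 + r1*r3 + r2*r3 = c/a = -4
  r1*r2*r3 = -d/a = -3


Sum = -5


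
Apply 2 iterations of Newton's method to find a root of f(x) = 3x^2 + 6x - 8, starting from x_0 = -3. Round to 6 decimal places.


Newton's method: x_(n+1) = x_n - f(x_n)/f'(x_n)
f(x) = 3x^2 + 6x - 8
f'(x) = 6x + 6

Iteration 1:
  f(-3.000000) = 1.000000
  f'(-3.000000) = -12.000000
  x_1 = -3.000000 - (1.000000)/(-12.000000) = -2.916667

Iteration 2:
  f(-2.916667) = 0.020833
  f'(-2.916667) = -11.500000
  x_2 = -2.916667 - (0.020833)/(-11.500000) = -2.914855

x_2 = -2.914855


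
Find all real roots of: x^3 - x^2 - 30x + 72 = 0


Let p(x) = x^3 - x^2 - 30x + 72. By the rational root theorem (leading coefficient 1), any rational root is an integer divisor of 72: try ±1, ±2, ... in turn.
Test x = 1: value = 42 ≠ 0.
Test x = -1: value = 100 ≠ 0.
Test x = 2: value = 16 ≠ 0.
Test x = -2: value = 120 ≠ 0.
Test x = 3: value = 0 ✓, so (x - 3) is a factor.
Synthetic division by (x - 3): bring down 1; 1(3) - 1 = 2; 2(3) - 30 = -24; (-24)(3) + 72 = 0 → quotient x^2 + 2x - 24, remainder 0.
Solve the quadratic x^2 + 2x - 24 = 0: discriminant = 2^2 - 4(1)(-24) = 4 + 96 = 100.
sqrt(100) = 10, so x = (-2 ± 10)/2: x = 4 or x = -6.

x = -6, x = 3, x = 4


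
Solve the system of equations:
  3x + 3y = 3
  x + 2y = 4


Using Cramer's rule:
Determinant D = (3)(2) - (1)(3) = 6 - 3 = 3
Dx = (3)(2) - (4)(3) = 6 - 12 = -6
Dy = (3)(4) - (1)(3) = 12 - 3 = 9
x = Dx/D = -6/3 = -2
y = Dy/D = 9/3 = 3

x = -2, y = 3


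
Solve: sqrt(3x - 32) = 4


Square both sides: 3x - 32 = 4^2 = 16
3x = 16 + 32 = 48
x = 16
Check: sqrt(3*16 - 32) = sqrt(16) = 4 ✓

x = 16


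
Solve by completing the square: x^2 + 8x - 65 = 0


Start: x^2 + 8x - 65 = 0
Move constant: x^2 + 8x = 65
Half of 8 is 4, squared is 16
Add 16 to both sides: x^2 + 8x + 16 = 81
(x + 4)^2 = 81
x + 4 = ±9
x = -4 + 9 = 5 or x = -4 - 9 = -13

x = -13, x = 5


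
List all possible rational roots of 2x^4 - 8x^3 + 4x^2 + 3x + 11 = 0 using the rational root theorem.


Rational root theorem: possible roots are ±p/q where:
  p divides the constant term (11): p ∈ {1, 11}
  q divides the leading coefficient (2): q ∈ {1, 2}

All possible rational roots: -11, -11/2, -1, -1/2, 1/2, 1, 11/2, 11

-11, -11/2, -1, -1/2, 1/2, 1, 11/2, 11


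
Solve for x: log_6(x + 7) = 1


Convert to exponential form: x + 7 = 6^1 = 6
x = 6 - 7 = -1
Check: log_6(-1 + 7) = log_6(6) = log_6(6) = 1 ✓

x = -1


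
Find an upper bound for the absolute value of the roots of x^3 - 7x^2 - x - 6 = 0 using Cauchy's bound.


Cauchy's bound: all roots r satisfy |r| <= 1 + max(|a_i/a_n|) for i = 0,...,n-1
where a_n is the leading coefficient.

Coefficients: [1, -7, -1, -6]
Leading coefficient a_n = 1
Ratios |a_i/a_n|: 7, 1, 6
Maximum ratio: 7
Cauchy's bound: |r| <= 1 + 7 = 8

Upper bound = 8


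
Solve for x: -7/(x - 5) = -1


Multiply both sides by (x - 5): -7 = -1(x - 5)
Distribute: -7 = -x + 5
-x = -7 - 5 = -12
x = 12

x = 12


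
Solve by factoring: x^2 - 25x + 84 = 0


We need two numbers that multiply to 84 and add to -25.
Those numbers are -4 and -21 (since (-4) * (-21) = 84 and (-4) + (-21) = -25).
So x^2 - 25x + 84 = (x - 4)(x - 21) = 0
Setting each factor to zero: x = 4 or x = 21

x = 4, x = 21


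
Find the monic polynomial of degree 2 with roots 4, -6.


A monic polynomial with roots 4, -6 is:
p(x) = (x - 4)(x + 6)
After multiplying by (x - 4): x - 4
After multiplying by (x + 6): x^2 + 2x - 24

x^2 + 2x - 24


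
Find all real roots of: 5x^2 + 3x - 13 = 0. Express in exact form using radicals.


Using the quadratic formula: x = (-b ± sqrt(b^2 - 4ac)) / (2a)
Here a = 5, b = 3, c = -13
Discriminant = b^2 - 4ac = 3^2 - 4(5)(-13) = 9 + 260 = 269
Since discriminant = 269 > 0, there are two real roots.
x = (-3 ± sqrt(269)) / 10
Numerically: x ≈ 1.3401 or x ≈ -1.9401

x = (-3 + sqrt(269)) / 10 or x = (-3 - sqrt(269)) / 10


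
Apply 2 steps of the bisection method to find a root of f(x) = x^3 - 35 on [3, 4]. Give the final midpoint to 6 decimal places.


f(x) = x^3 - 35
f(3) = -8 < 0
f(4) = 29 > 0

Step 1: midpoint = (3.000000 + 4.000000)/2 = 3.500000
  f(3.500000) = 7.875000
  f(mid) > 0, so root is in [3.000000, 3.500000]

Step 2: midpoint = (3.000000 + 3.500000)/2 = 3.250000
  f(3.250000) = -0.671875
  f(mid) < 0, so root is in [3.250000, 3.500000]

midpoint = 3.250000


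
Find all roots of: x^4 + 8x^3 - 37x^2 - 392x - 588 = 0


Let p(x) = x^4 + 8x^3 - 37x^2 - 392x - 588. By the rational root theorem (leading coefficient 1), any rational root is an integer divisor of 588: try ±1, ±2, ... in turn.
Test x = 1: value = -1008 ≠ 0.
Test x = -1: value = -240 ≠ 0.
Test x = 2: value = -1440 ≠ 0.
Test x = -2: value = 0 ✓, so (x + 2) is a factor.
Synthetic division by (x + 2): bring down 1; 1(-2) + 8 = 6; 6(-2) - 37 = -49; (-49)(-2) - 392 = -294; (-294)(-2) - 588 = 0 → quotient x^3 + 6x^2 - 49x - 294, remainder 0.
Continue with the quotient x^3 + 6x^2 - 49x - 294 (candidates must divide 294; re-test x = -2 first in case it repeats).
Test x = -2: value = -180 ≠ 0.
Test x = 3: value = -360 ≠ 0.
Test x = -3: value = -120 ≠ 0.
Test x = 6: value = -156 ≠ 0.
Test x = -6: value = 0 ✓, so (x + 6) is a factor.
Synthetic division by (x + 6): bring down 1; 1(-6) + 6 = 0; 0(-6) - 49 = -49; (-49)(-6) - 294 = 0 → quotient x^2 - 49, remainder 0.
Solve the quadratic x^2 - 49 = 0: discriminant = 0^2 - 4(1)(-49) = 0 + 196 = 196.
sqrt(196) = 14, so x = (0 ± 14)/2: x = 7 or x = -7.
Collecting all roots found:

x = -7, x = -6, x = -2, x = 7


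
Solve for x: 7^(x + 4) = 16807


Express both sides with the same base.
16807 = 7^5
Since the bases match, equate exponents: x + 4 = 5
So x = 5 - (4) = 1

x = 1


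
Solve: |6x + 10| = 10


An absolute value equation |expr| = 10 gives two cases:
Case 1: 6x + 10 = 10
  6x = 0, so x = 0
Case 2: 6x + 10 = -10
  6x = -20, so x = -10/3

x = -10/3, x = 0


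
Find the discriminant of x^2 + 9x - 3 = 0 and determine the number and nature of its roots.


For ax^2 + bx + c = 0, discriminant D = b^2 - 4ac
Here a = 1, b = 9, c = -3
D = (9)^2 - 4(1)(-3) = 81 + 12 = 93

D = 93 > 0 but not a perfect square
The equation has 2 distinct real irrational roots.

Discriminant = 93, 2 distinct real irrational roots


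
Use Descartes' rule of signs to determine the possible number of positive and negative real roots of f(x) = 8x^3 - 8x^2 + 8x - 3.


Descartes' rule of signs:

For positive roots, count sign changes in f(x) = 8x^3 - 8x^2 + 8x - 3:
Signs of coefficients: +, -, +, -
Number of sign changes: 3
Possible positive real roots: 3, 1

For negative roots, examine f(-x) = -8x^3 - 8x^2 - 8x - 3:
Signs of coefficients: -, -, -, -
Number of sign changes: 0
Possible negative real roots: 0

Positive roots: 3 or 1; Negative roots: 0


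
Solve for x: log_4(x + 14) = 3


Convert to exponential form: x + 14 = 4^3 = 64
x = 64 - 14 = 50
Check: log_4(50 + 14) = log_4(64) = log_4(64) = 3 ✓

x = 50


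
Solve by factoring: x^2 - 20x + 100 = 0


We need two numbers that multiply to 100 and add to -20.
Those numbers are -10 and -10 (since (-10) * (-10) = 100 and (-10) + (-10) = -20).
So x^2 - 20x + 100 = (x - 10)(x - 10) = 0
Setting each factor to zero: x = 10 or x = 10

x = 10


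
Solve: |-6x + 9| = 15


An absolute value equation |expr| = 15 gives two cases:
Case 1: -6x + 9 = 15
  -6x = 6, so x = -1
Case 2: -6x + 9 = -15
  -6x = -24, so x = 4

x = -1, x = 4


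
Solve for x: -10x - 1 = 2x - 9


Starting with: -10x - 1 = 2x - 9
Move all x terms to left: (-10 - 2)x = -9 + 1
Simplify: -12x = -8
Divide both sides by -12: x = 2/3

x = 2/3


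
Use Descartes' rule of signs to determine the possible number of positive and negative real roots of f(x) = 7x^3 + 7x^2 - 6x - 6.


Descartes' rule of signs:

For positive roots, count sign changes in f(x) = 7x^3 + 7x^2 - 6x - 6:
Signs of coefficients: +, +, -, -
Number of sign changes: 1
Possible positive real roots: 1

For negative roots, examine f(-x) = -7x^3 + 7x^2 + 6x - 6:
Signs of coefficients: -, +, +, -
Number of sign changes: 2
Possible negative real roots: 2, 0

Positive roots: 1; Negative roots: 2 or 0


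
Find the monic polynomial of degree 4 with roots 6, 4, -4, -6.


A monic polynomial with roots 6, 4, -4, -6 is:
p(x) = (x - 6)(x - 4)(x + 4)(x + 6)
After multiplying by (x - 6): x - 6
After multiplying by (x - 4): x^2 - 10x + 24
After multiplying by (x + 4): x^3 - 6x^2 - 16x + 96
After multiplying by (x + 6): x^4 - 52x^2 + 576

x^4 - 52x^2 + 576


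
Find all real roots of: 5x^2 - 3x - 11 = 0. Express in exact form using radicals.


Using the quadratic formula: x = (-b ± sqrt(b^2 - 4ac)) / (2a)
Here a = 5, b = -3, c = -11
Discriminant = b^2 - 4ac = (-3)^2 - 4(5)(-11) = 9 + 220 = 229
Since discriminant = 229 > 0, there are two real roots.
x = (3 ± sqrt(229)) / 10
Numerically: x ≈ 1.8133 or x ≈ -1.2133

x = (3 + sqrt(229)) / 10 or x = (3 - sqrt(229)) / 10


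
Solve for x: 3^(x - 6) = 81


Express both sides with the same base.
81 = 3^4
Since the bases match, equate exponents: x - 6 = 4
So x = 4 - (-6) = 10

x = 10


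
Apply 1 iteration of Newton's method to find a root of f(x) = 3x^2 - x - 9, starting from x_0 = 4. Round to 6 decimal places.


Newton's method: x_(n+1) = x_n - f(x_n)/f'(x_n)
f(x) = 3x^2 - x - 9
f'(x) = 6x - 1

Iteration 1:
  f(4.000000) = 35.000000
  f'(4.000000) = 23.000000
  x_1 = 4.000000 - (35.000000)/(23.000000) = 2.478261

x_1 = 2.478261


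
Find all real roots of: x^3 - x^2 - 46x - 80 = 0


Let p(x) = x^3 - x^2 - 46x - 80. By the rational root theorem (leading coefficient 1), any rational root is an integer divisor of 80: try ±1, ±2, ... in turn.
Test x = 1: value = -126 ≠ 0.
Test x = -1: value = -36 ≠ 0.
Test x = 2: value = -168 ≠ 0.
Test x = -2: value = 0 ✓, so (x + 2) is a factor.
Synthetic division by (x + 2): bring down 1; 1(-2) - 1 = -3; (-3)(-2) - 46 = -40; (-40)(-2) - 80 = 0 → quotient x^2 - 3x - 40, remainder 0.
Solve the quadratic x^2 - 3x - 40 = 0: discriminant = (-3)^2 - 4(1)(-40) = 9 + 160 = 169.
sqrt(169) = 13, so x = (3 ± 13)/2: x = 8 or x = -5.

x = -5, x = -2, x = 8


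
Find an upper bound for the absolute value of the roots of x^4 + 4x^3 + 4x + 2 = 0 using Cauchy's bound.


Cauchy's bound: all roots r satisfy |r| <= 1 + max(|a_i/a_n|) for i = 0,...,n-1
where a_n is the leading coefficient.

Coefficients: [1, 4, 0, 4, 2]
Leading coefficient a_n = 1
Ratios |a_i/a_n|: 4, 0, 4, 2
Maximum ratio: 4
Cauchy's bound: |r| <= 1 + 4 = 5

Upper bound = 5


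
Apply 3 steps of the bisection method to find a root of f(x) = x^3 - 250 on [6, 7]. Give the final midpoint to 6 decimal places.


f(x) = x^3 - 250
f(6) = -34 < 0
f(7) = 93 > 0

Step 1: midpoint = (6.000000 + 7.000000)/2 = 6.500000
  f(6.500000) = 24.625000
  f(mid) > 0, so root is in [6.000000, 6.500000]

Step 2: midpoint = (6.000000 + 6.500000)/2 = 6.250000
  f(6.250000) = -5.859375
  f(mid) < 0, so root is in [6.250000, 6.500000]

Step 3: midpoint = (6.250000 + 6.500000)/2 = 6.375000
  f(6.375000) = 9.083984
  f(mid) > 0, so root is in [6.250000, 6.375000]

midpoint = 6.375000


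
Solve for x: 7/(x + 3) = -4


Multiply both sides by (x + 3): 7 = -4(x + 3)
Distribute: 7 = -4x - 12
-4x = 7 + 12 = 19
x = -19/4

x = -19/4


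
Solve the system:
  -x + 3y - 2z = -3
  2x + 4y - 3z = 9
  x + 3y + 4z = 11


Using Cramer's rule. Expand each determinant along the first row.
D  = (-1)*[4*4 - (-3)*3] - 3*[2*4 - (-3)*1] + (-2)*[2*3 - 4*1]
  = (-1)*(25) - 3*(11) + (-2)*(2) = -62
Dx = (-3)*[4*4 - (-3)*3] - 3*[9*4 - (-3)*11] + (-2)*[9*3 - 4*11]
  = (-3)*(25) - 3*(69) + (-2)*(-17) = -248
Dy = (-1)*[9*4 - (-3)*11] - (-3)*[2*4 - (-3)*1] + (-2)*[2*11 - 9*1]
  = (-1)*(69) - (-3)*(11) + (-2)*(13) = -62
Dz = (-1)*[4*11 - 9*3] - 3*[2*11 - 9*1] + (-3)*[2*3 - 4*1]
  = (-1)*(17) - 3*(13) + (-3)*(2) = -62
x = Dx/D = -248/-62 = 4, y = Dy/D = -62/-62 = 1, z = Dz/D = -62/-62 = 1
Check eq1: (-1)(4) + (3)(1) + (-2)(1) = -3 = -3 ✓
Check eq2: (2)(4) + (4)(1) + (-3)(1) = 9 = 9 ✓
Check eq3: (1)(4) + (3)(1) + (4)(1) = 11 = 11 ✓

x = 4, y = 1, z = 1


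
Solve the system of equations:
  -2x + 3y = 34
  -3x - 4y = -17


Using Cramer's rule:
Determinant D = (-2)(-4) - (-3)(3) = 8 + 9 = 17
Dx = (34)(-4) - (-17)(3) = -136 + 51 = -85
Dy = (-2)(-17) - (-3)(34) = 34 + 102 = 136
x = Dx/D = -85/17 = -5
y = Dy/D = 136/17 = 8

x = -5, y = 8


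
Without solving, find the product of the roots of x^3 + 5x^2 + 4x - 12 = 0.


By Vieta's formulas for x^3 + bx^2 + cx + d = 0:
  r1 + r2 + r3 = -b/a = -5
  r1*r2 + r1*r3 + r2*r3 = c/a = 4
  r1*r2*r3 = -d/a = 12


Product = 12


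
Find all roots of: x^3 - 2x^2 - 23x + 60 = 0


Let p(x) = x^3 - 2x^2 - 23x + 60. By the rational root theorem (leading coefficient 1), any rational root is an integer divisor of 60: try ±1, ±2, ... in turn.
Test x = 1: value = 36 ≠ 0.
Test x = -1: value = 80 ≠ 0.
Test x = 2: value = 14 ≠ 0.
Test x = -2: value = 90 ≠ 0.
Test x = 3: value = 0 ✓, so (x - 3) is a factor.
Synthetic division by (x - 3): bring down 1; 1(3) - 2 = 1; 1(3) - 23 = -20; (-20)(3) + 60 = 0 → quotient x^2 + x - 20, remainder 0.
Solve the quadratic x^2 + x - 20 = 0: discriminant = 1^2 - 4(1)(-20) = 1 + 80 = 81.
sqrt(81) = 9, so x = (-1 ± 9)/2: x = 4 or x = -5.
Collecting all roots found:

x = -5, x = 3, x = 4


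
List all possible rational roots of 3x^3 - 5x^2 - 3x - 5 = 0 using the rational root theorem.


Rational root theorem: possible roots are ±p/q where:
  p divides the constant term (-5): p ∈ {1, 5}
  q divides the leading coefficient (3): q ∈ {1, 3}

All possible rational roots: -5, -5/3, -1, -1/3, 1/3, 1, 5/3, 5

-5, -5/3, -1, -1/3, 1/3, 1, 5/3, 5


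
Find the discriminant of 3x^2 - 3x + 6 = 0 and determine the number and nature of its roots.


For ax^2 + bx + c = 0, discriminant D = b^2 - 4ac
Here a = 3, b = -3, c = 6
D = (-3)^2 - 4(3)(6) = 9 - 72 = -63

D = -63 < 0
The equation has no real roots (2 complex conjugate roots).

Discriminant = -63, no real roots (2 complex conjugate roots)


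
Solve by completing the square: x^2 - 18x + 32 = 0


Start: x^2 - 18x + 32 = 0
Move constant: x^2 - 18x = -32
Half of -18 is -9, squared is 81
Add 81 to both sides: x^2 - 18x + 81 = 49
(x - 9)^2 = 49
x - 9 = ±7
x = 9 + 7 = 16 or x = 9 - 7 = 2

x = 2, x = 16


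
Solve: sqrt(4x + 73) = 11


Square both sides: 4x + 73 = 11^2 = 121
4x = 121 - 73 = 48
x = 12
Check: sqrt(4*12 + 73) = sqrt(121) = 11 ✓

x = 12


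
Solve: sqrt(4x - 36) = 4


Square both sides: 4x - 36 = 4^2 = 16
4x = 16 + 36 = 52
x = 13
Check: sqrt(4*13 - 36) = sqrt(16) = 4 ✓

x = 13


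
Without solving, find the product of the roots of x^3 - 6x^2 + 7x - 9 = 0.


By Vieta's formulas for x^3 + bx^2 + cx + d = 0:
  r1 + r2 + r3 = -b/a = 6
  r1*r2 + r1*r3 + r2*r3 = c/a = 7
  r1*r2*r3 = -d/a = 9


Product = 9


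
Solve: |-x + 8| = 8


An absolute value equation |expr| = 8 gives two cases:
Case 1: -x + 8 = 8
  -x = 0, so x = 0
Case 2: -x + 8 = -8
  -x = -16, so x = 16

x = 0, x = 16


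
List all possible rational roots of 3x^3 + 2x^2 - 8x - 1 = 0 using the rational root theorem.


Rational root theorem: possible roots are ±p/q where:
  p divides the constant term (-1): p ∈ {1}
  q divides the leading coefficient (3): q ∈ {1, 3}

All possible rational roots: -1, -1/3, 1/3, 1

-1, -1/3, 1/3, 1


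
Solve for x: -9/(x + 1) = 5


Multiply both sides by (x + 1): -9 = 5(x + 1)
Distribute: -9 = 5x + 5
5x = -9 - 5 = -14
x = -14/5

x = -14/5


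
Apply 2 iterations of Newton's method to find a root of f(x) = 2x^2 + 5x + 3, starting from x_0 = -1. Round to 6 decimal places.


Newton's method: x_(n+1) = x_n - f(x_n)/f'(x_n)
f(x) = 2x^2 + 5x + 3
f'(x) = 4x + 5

Iteration 1:
  f(-1.000000) = 0.000000
  f'(-1.000000) = 1.000000
  x_1 = -1.000000 - (0.000000)/(1.000000) = -1.000000

Iteration 2:
  f(-1.000000) = 0.000000
  f'(-1.000000) = 1.000000
  x_2 = -1.000000 - (0.000000)/(1.000000) = -1.000000

x_2 = -1.000000


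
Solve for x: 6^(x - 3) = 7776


Express both sides with the same base.
7776 = 6^5
Since the bases match, equate exponents: x - 3 = 5
So x = 5 - (-3) = 8

x = 8


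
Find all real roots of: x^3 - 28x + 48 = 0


Let p(x) = x^3 - 28x + 48. By the rational root theorem (leading coefficient 1), any rational root is an integer divisor of 48: try ±1, ±2, ... in turn.
Test x = 1: value = 21 ≠ 0.
Test x = -1: value = 75 ≠ 0.
Test x = 2: value = 0 ✓, so (x - 2) is a factor.
Synthetic division by (x - 2): bring down 1; 1(2) + 0 = 2; 2(2) - 28 = -24; (-24)(2) + 48 = 0 → quotient x^2 + 2x - 24, remainder 0.
Solve the quadratic x^2 + 2x - 24 = 0: discriminant = 2^2 - 4(1)(-24) = 4 + 96 = 100.
sqrt(100) = 10, so x = (-2 ± 10)/2: x = 4 or x = -6.

x = -6, x = 2, x = 4


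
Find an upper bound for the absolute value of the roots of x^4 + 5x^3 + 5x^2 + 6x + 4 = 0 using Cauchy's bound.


Cauchy's bound: all roots r satisfy |r| <= 1 + max(|a_i/a_n|) for i = 0,...,n-1
where a_n is the leading coefficient.

Coefficients: [1, 5, 5, 6, 4]
Leading coefficient a_n = 1
Ratios |a_i/a_n|: 5, 5, 6, 4
Maximum ratio: 6
Cauchy's bound: |r| <= 1 + 6 = 7

Upper bound = 7


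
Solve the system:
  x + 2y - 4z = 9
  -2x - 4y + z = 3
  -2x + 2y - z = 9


Using Cramer's rule. Expand each determinant along the first row.
D  = 1*[(-4)*(-1) - 1*2] - 2*[(-2)*(-1) - 1*(-2)] + (-4)*[(-2)*2 - (-4)*(-2)]
  = 1*(2) - 2*(4) + (-4)*(-12) = 42
Dx = 9*[(-4)*(-1) - 1*2] - 2*[3*(-1) - 1*9] + (-4)*[3*2 - (-4)*9]
  = 9*(2) - 2*(-12) + (-4)*(42) = -126
Dy = 1*[3*(-1) - 1*9] - 9*[(-2)*(-1) - 1*(-2)] + (-4)*[(-2)*9 - 3*(-2)]
  = 1*(-12) - 9*(4) + (-4)*(-12) = 0
Dz = 1*[(-4)*9 - 3*2] - 2*[(-2)*9 - 3*(-2)] + 9*[(-2)*2 - (-4)*(-2)]
  = 1*(-42) - 2*(-12) + 9*(-12) = -126
x = Dx/D = -126/42 = -3, y = Dy/D = 0/42 = 0, z = Dz/D = -126/42 = -3
Check eq1: (1)(-3) + (2)(0) + (-4)(-3) = 9 = 9 ✓
Check eq2: (-2)(-3) + (-4)(0) + (1)(-3) = 3 = 3 ✓
Check eq3: (-2)(-3) + (2)(0) + (-1)(-3) = 9 = 9 ✓

x = -3, y = 0, z = -3


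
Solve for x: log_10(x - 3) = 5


Convert to exponential form: x - 3 = 10^5 = 100000
x = 100000 + 3 = 100003
Check: log_10(100003 - 3) = log_10(100000) = log_10(100000) = 5 ✓

x = 100003


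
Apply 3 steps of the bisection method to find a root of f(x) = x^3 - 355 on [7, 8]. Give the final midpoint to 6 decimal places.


f(x) = x^3 - 355
f(7) = -12 < 0
f(8) = 157 > 0

Step 1: midpoint = (7.000000 + 8.000000)/2 = 7.500000
  f(7.500000) = 66.875000
  f(mid) > 0, so root is in [7.000000, 7.500000]

Step 2: midpoint = (7.000000 + 7.500000)/2 = 7.250000
  f(7.250000) = 26.078125
  f(mid) > 0, so root is in [7.000000, 7.250000]

Step 3: midpoint = (7.000000 + 7.250000)/2 = 7.125000
  f(7.125000) = 6.705078
  f(mid) > 0, so root is in [7.000000, 7.125000]

midpoint = 7.125000


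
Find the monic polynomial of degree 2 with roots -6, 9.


A monic polynomial with roots -6, 9 is:
p(x) = (x + 6)(x - 9)
After multiplying by (x + 6): x + 6
After multiplying by (x - 9): x^2 - 3x - 54

x^2 - 3x - 54


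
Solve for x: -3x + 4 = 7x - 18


Starting with: -3x + 4 = 7x - 18
Move all x terms to left: (-3 - 7)x = -18 - 4
Simplify: -10x = -22
Divide both sides by -10: x = 11/5

x = 11/5


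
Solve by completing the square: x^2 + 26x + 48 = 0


Start: x^2 + 26x + 48 = 0
Move constant: x^2 + 26x = -48
Half of 26 is 13, squared is 169
Add 169 to both sides: x^2 + 26x + 169 = 121
(x + 13)^2 = 121
x + 13 = ±11
x = -13 + 11 = -2 or x = -13 - 11 = -24

x = -24, x = -2


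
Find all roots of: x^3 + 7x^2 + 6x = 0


The constant term is 0, so x = 0 is a root. Factor out x:
  x^2 + 7x + 6 = 0
Solve the quadratic x^2 + 7x + 6 = 0: discriminant = 7^2 - 4(1)(6) = 49 - 24 = 25.
sqrt(25) = 5, so x = (-7 ± 5)/2: x = -1 or x = -6.
Collecting all roots found:

x = -6, x = -1, x = 0


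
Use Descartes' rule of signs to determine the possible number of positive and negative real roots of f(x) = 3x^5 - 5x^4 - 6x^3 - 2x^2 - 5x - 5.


Descartes' rule of signs:

For positive roots, count sign changes in f(x) = 3x^5 - 5x^4 - 6x^3 - 2x^2 - 5x - 5:
Signs of coefficients: +, -, -, -, -, -
Number of sign changes: 1
Possible positive real roots: 1

For negative roots, examine f(-x) = -3x^5 - 5x^4 + 6x^3 - 2x^2 + 5x - 5:
Signs of coefficients: -, -, +, -, +, -
Number of sign changes: 4
Possible negative real roots: 4, 2, 0

Positive roots: 1; Negative roots: 4 or 2 or 0


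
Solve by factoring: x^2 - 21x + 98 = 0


We need two numbers that multiply to 98 and add to -21.
Those numbers are -7 and -14 (since (-7) * (-14) = 98 and (-7) + (-14) = -21).
So x^2 - 21x + 98 = (x - 7)(x - 14) = 0
Setting each factor to zero: x = 7 or x = 14

x = 7, x = 14


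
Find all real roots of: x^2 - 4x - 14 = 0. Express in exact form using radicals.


Using the quadratic formula: x = (-b ± sqrt(b^2 - 4ac)) / (2a)
Here a = 1, b = -4, c = -14
Discriminant = b^2 - 4ac = (-4)^2 - 4(1)(-14) = 16 + 56 = 72
Since discriminant = 72 > 0, there are two real roots.
x = (4 ± 6*sqrt(2)) / 2
Simplifying: x = 2 ± 3*sqrt(2)
Numerically: x ≈ 6.2426 or x ≈ -2.2426

x = 2 + 3*sqrt(2) or x = 2 - 3*sqrt(2)


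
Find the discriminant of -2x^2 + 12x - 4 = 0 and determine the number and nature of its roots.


For ax^2 + bx + c = 0, discriminant D = b^2 - 4ac
Here a = -2, b = 12, c = -4
D = (12)^2 - 4(-2)(-4) = 144 - 32 = 112

D = 112 > 0 but not a perfect square
The equation has 2 distinct real irrational roots.

Discriminant = 112, 2 distinct real irrational roots


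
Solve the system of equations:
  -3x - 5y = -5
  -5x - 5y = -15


Using Cramer's rule:
Determinant D = (-3)(-5) - (-5)(-5) = 15 - 25 = -10
Dx = (-5)(-5) - (-15)(-5) = 25 - 75 = -50
Dy = (-3)(-15) - (-5)(-5) = 45 - 25 = 20
x = Dx/D = -50/-10 = 5
y = Dy/D = 20/-10 = -2

x = 5, y = -2


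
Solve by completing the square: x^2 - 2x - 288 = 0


Start: x^2 - 2x - 288 = 0
Move constant: x^2 - 2x = 288
Half of -2 is -1, squared is 1
Add 1 to both sides: x^2 - 2x + 1 = 289
(x - 1)^2 = 289
x - 1 = ±17
x = 1 + 17 = 18 or x = 1 - 17 = -16

x = -16, x = 18


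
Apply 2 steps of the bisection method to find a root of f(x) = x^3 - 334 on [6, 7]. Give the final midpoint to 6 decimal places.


f(x) = x^3 - 334
f(6) = -118 < 0
f(7) = 9 > 0

Step 1: midpoint = (6.000000 + 7.000000)/2 = 6.500000
  f(6.500000) = -59.375000
  f(mid) < 0, so root is in [6.500000, 7.000000]

Step 2: midpoint = (6.500000 + 7.000000)/2 = 6.750000
  f(6.750000) = -26.453125
  f(mid) < 0, so root is in [6.750000, 7.000000]

midpoint = 6.750000


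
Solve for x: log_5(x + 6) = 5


Convert to exponential form: x + 6 = 5^5 = 3125
x = 3125 - 6 = 3119
Check: log_5(3119 + 6) = log_5(3125) = log_5(3125) = 5 ✓

x = 3119


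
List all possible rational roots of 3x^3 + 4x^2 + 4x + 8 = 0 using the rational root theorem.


Rational root theorem: possible roots are ±p/q where:
  p divides the constant term (8): p ∈ {1, 2, 4, 8}
  q divides the leading coefficient (3): q ∈ {1, 3}

All possible rational roots: -8, -4, -8/3, -2, -4/3, -1, -2/3, -1/3, 1/3, 2/3, 1, 4/3, 2, 8/3, 4, 8

-8, -4, -8/3, -2, -4/3, -1, -2/3, -1/3, 1/3, 2/3, 1, 4/3, 2, 8/3, 4, 8


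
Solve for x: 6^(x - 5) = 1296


Express both sides with the same base.
1296 = 6^4
Since the bases match, equate exponents: x - 5 = 4
So x = 4 - (-5) = 9

x = 9


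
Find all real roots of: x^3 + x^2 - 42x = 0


The constant term is 0, so x = 0 is a root. Factor out x:
  x(x^2 + x - 42) = 0
Solve the quadratic x^2 + x - 42 = 0: discriminant = 1^2 - 4(1)(-42) = 1 + 168 = 169.
sqrt(169) = 13, so x = (-1 ± 13)/2: x = 6 or x = -7.

x = -7, x = 0, x = 6
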